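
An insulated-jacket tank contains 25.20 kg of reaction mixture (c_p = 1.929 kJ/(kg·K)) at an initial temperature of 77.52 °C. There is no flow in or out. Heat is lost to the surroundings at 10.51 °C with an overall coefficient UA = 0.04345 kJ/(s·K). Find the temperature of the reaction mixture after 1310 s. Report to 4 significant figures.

M c_p dT/dt = −UA(T − T_amb).
dT/dt = (T_ss − T)/τ with T_ss = T_amb = 10.5100 °C, τ = M c_p/UA = 25.20·1.929/0.04345 = 1118.78 s.
Solution: T(t) = T_ss + (T₀ − T_ss) e^(−t/τ).
T(1310) = 10.5100 + (67.0100)·0.310081 = 31.2885 °C.

31.29 °C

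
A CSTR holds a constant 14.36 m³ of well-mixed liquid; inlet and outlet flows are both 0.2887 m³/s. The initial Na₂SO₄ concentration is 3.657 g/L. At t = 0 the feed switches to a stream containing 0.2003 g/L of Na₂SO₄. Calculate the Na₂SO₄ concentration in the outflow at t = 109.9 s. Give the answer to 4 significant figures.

0.5797 g/L

Accumulation = in − out for the solute gives V dC/dt = Q(C_in − C).
Rewrite as dC/dt + C/τ = C_in/τ, τ = V/Q = 49.7402 s.
This is linear first-order; C(t) = C_in + (C₀ − C_in) e^(−t/τ).
C(109.9) = 0.2003 + (3.657 − 0.2003)·e^(−109.9/49.7402) = 0.2003 + (3.45670)·0.109758 = 0.579700 g/L.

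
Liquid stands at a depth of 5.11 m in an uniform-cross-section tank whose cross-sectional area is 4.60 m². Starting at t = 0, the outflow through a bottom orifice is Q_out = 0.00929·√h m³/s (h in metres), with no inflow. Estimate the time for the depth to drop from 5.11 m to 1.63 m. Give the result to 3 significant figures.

With no inflow, A dh/dt = −0.00929 √h.
Separate and integrate: 2(√h − √h₀) = −(0.00929/A) t.
t = 2A(√h₀ − √h)/0.00929 = 2·4.60·(√5.11 − √1.63)/0.00929
  = 9.2000 × (2.2605 − 1.2767) / 0.00929 = 974.29 s.

974 s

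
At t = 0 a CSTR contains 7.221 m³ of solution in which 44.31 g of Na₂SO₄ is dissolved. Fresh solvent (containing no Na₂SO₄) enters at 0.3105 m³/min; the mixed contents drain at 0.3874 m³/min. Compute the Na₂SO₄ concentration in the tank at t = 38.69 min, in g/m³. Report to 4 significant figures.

0.7188 g/m³

Let m(t) be the amount of Na₂SO₄. Volume: V(t) = V₀ + (Q_in − Q_out) t = 7.221 − 0.0769000 t; V(38.69) = 4.24574 m³.
No Na₂SO₄ enters, so dm/dt = −Q_out · (m/V).
Separate: dm/m = −Q_out dt/V(t) ⇒ ln(m/m₀) = −(Q_out/(Q_in−Q_out)) ln(V/V₀).
m = m₀ (V₀/V)^(Q_out/(Q_in−Q_out)) = 44.31 × (7.221/4.24574)^(-5.03771) = 3.05199 g.
C = m/V = 3.05199/4.24574 = 0.718837 g/m³.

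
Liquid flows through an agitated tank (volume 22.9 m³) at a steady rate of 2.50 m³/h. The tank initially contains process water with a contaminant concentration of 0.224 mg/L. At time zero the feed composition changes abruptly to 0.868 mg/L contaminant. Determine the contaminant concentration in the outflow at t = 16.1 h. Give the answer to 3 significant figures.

Species balance on the tank: V dC/dt = Q(C_in − C).
Rewrite as dC/dt + C/τ = C_in/τ, τ = V/Q = 9.1600 h.
Integrating: C(t) = C_in + (C₀ − C_in) e^(−t/τ).
C(16.1) = 0.868 + (0.224 − 0.868)·e^(−16.1/9.1600) = 0.868 + (-0.64400)·0.17245 = 0.75694 mg/L.

0.757 mg/L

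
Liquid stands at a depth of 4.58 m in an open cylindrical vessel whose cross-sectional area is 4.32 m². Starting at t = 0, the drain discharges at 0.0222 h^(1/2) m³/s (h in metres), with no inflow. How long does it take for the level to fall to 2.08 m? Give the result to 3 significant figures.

With no inflow, A dh/dt = −0.0222 √h.
∫ h^(−1/2) dh = −(0.0222/A) ∫ dt, giving 2√h = 2√h₀ − (0.0222/A) t.
t = 2A(√h₀ − √h)/0.0222 = 2·4.32·(√4.58 − √2.08)/0.0222
  = 8.6400 × (2.1401 − 1.4422) / 0.0222 = 271.60 s.

272 s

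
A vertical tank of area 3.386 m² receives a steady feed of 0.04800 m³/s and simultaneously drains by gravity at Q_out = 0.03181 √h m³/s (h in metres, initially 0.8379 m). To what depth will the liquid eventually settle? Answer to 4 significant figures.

2.277 m

A dh/dt = Q_in − 0.03181 √h. Steady state requires inflow = outflow:
Q_in = 0.03181 √h_ss ⇒ √h_ss = 0.04800/0.03181 = 1.50896.
h_ss = 1.50896² = 2.27696 m. (Since h₀ = 0.8379 m < h_ss, the level will rise toward this value.)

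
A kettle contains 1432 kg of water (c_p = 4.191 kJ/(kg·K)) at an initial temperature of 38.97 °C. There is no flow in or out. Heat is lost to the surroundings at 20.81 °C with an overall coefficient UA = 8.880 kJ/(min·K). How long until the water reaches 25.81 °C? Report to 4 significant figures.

871.7 min

M c_p dT/dt = −UA(T − T_amb).
τ = M c_p/UA = 675.846 min; T_ss = T_amb = 20.8100 °C.
T(t) = T_ss + (T₀ − T_ss)e^(−t/τ); set T = 25.81:
t = −τ ln[(T − T_ss)/(T₀ − T_ss)] = −675.846 · ln(0.275330) = 871.695 min.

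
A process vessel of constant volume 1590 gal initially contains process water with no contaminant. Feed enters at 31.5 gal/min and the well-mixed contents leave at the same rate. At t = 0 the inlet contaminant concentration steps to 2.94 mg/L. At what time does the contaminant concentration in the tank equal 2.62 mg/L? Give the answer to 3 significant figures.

Transient balance on the dissolved component: V dC/dt = Q(C_in − C), so τ = V/Q = 50.476 min.
C(t) = C_in + (C₀ − C_in) e^(−t/τ). Set C = 2.62 and solve for t:
e^(−t/τ) = (C − C_in)/(C₀ − C_in) = (2.62 − 2.94)/(0 − 2.94) = 0.10884
t = −τ ln(…) = 50.476 × 2.2178 = 111.95 min.

112 min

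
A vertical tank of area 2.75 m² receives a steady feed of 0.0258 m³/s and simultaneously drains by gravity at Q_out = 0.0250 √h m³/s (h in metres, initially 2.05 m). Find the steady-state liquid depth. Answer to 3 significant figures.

1.07 m

Accumulation of liquid (constant cross-section A): A dh/dt = Q_in − 0.0250 √h. At steady state dh/dt = 0:
Q_in = 0.0250 √h_ss ⇒ √h_ss = 0.0258/0.0250 = 1.0320.
h_ss = 1.0320² = 1.0650 m. (Since h₀ = 2.05 m > h_ss, the level will fall toward this value.)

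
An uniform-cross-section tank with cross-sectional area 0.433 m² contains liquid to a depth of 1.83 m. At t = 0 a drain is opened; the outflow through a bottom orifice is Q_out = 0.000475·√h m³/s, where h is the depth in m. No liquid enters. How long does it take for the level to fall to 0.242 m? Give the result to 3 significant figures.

1570 s

Accumulation of liquid (constant cross-section A): A dh/dt = −0.000475 √h.
This is separable: 2 d(√h)/dt = −0.000475/A, so √h = √h₀ − (0.000475/(2A)) t.
t = 2A(√h₀ − √h)/0.000475 = 2·0.433·(√1.83 − √0.242)/0.000475
  = 0.86600 × (1.3528 − 0.49193) / 0.000475 = 1569.4 s.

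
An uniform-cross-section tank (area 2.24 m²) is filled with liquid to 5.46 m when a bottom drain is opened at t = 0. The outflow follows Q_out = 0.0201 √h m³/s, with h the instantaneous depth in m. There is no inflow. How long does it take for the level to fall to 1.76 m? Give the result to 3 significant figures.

225 s

A dh/dt = −Q_out = −0.0201 √h.
Separate and integrate: 2(√h − √h₀) = −(0.0201/A) t.
t = 2A(√h₀ − √h)/0.0201 = 2·2.24·(√5.46 − √1.76)/0.0201
  = 4.4800 × (2.3367 − 1.3266) / 0.0201 = 225.12 s.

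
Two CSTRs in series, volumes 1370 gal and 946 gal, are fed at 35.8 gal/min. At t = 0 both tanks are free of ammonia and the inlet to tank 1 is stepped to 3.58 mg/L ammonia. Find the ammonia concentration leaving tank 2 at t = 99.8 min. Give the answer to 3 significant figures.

2.91 mg/L

Time constants: τᵢ = Vᵢ/Q for each well-mixed tank.
τ₁ = 1370/35.8 = 38.268 min; τ₂ = 946/35.8 = 26.425 min.
Solving the cascade with C₁(0)=C₂(0)=0 gives C₂(t) = C_in[1 − (τ₁ e^(−t/τ₁) − τ₂ e^(−t/τ₂))/(τ₁ − τ₂)].
At t = 99.8: e^(−t/τ₁) = 0.073688, e^(−t/τ₂) = 0.022896.
C₂ = 3.58·[1 − (38.268·0.073688 − 26.425·0.022896)/(11.844)] = 3.58·0.81299 = 2.9105 mg/L.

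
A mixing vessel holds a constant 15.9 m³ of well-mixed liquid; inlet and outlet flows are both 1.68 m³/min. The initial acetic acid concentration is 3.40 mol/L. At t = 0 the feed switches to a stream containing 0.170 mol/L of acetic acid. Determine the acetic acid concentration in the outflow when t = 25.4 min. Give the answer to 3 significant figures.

0.391 mol/L

Unsteady species balance (constant V, well mixed): V dC/dt = Q(C_in − C).
So dC/dt = (C_in − C)/τ with τ = V/Q = 15.9/1.68 = 9.4643 min.
This is linear first-order; C(t) = C_in + (C₀ − C_in) e^(−t/τ).
C(25.4) = 0.170 + (3.40 − 0.170)·e^(−25.4/9.4643) = 0.170 + (3.2300)·0.068305 = 0.39062 mol/L.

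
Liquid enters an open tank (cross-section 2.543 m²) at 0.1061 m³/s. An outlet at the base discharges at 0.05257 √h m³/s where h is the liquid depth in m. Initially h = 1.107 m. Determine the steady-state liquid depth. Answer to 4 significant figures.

A dh/dt = Q_in − 0.05257 √h. Steady state requires inflow = outflow:
Q_in = 0.05257 √h_ss ⇒ √h_ss = 0.1061/0.05257 = 2.01826.
h_ss = 2.01826² = 4.07338 m. (Since h₀ = 1.107 m < h_ss, the level will rise toward this value.)

4.073 m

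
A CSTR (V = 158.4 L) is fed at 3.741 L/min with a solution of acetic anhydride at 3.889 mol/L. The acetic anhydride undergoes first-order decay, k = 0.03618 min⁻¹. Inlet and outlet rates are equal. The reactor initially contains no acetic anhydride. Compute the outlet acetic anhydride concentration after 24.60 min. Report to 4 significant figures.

1.183 mol/L

Accumulation = in − out − consumed: V dC/dt = Q C_in − Q C − k V C.
dC/dt = (Q/V) C_in − (Q/V + k) C; effective rate a = Q/V + k = 0.0236174 + 0.03618 = 0.0597974 min⁻¹.
C_ss = Q C_in/(Q + kV) = 1.53599 mol/L; C(t) = C_ss + (C₀ − C_ss) e^(−a t).
C(24.60) = 1.53599 + (-1.53599)·e^(−0.0597974·24.60) = 1.53599 + (-1.53599)·0.229692 = 1.18318 mol/L.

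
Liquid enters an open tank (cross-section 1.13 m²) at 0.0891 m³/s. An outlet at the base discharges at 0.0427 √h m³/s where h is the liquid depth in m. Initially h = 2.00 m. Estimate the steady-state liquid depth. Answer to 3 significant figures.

Mass balance (ρ constant): A dh/dt = Q_in − 0.0427 √h. At steady state dh/dt = 0:
Q_in = 0.0427 √h_ss ⇒ √h_ss = 0.0891/0.0427 = 2.0867.
h_ss = 2.0867² = 4.3541 m. (Since h₀ = 2.00 m < h_ss, the level will rise toward this value.)

4.35 m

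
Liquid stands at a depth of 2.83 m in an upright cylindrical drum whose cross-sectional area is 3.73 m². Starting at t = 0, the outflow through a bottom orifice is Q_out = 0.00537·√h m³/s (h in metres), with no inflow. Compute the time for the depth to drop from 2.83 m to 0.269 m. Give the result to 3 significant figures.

With no inflow, A dh/dt = −0.00537 √h.
This is separable: 2 d(√h)/dt = −0.00537/A, so √h = √h₀ − (0.00537/(2A)) t.
t = 2A(√h₀ − √h)/0.00537 = 2·3.73·(√2.83 − √0.269)/0.00537
  = 7.4600 × (1.6823 − 0.51865) / 0.00537 = 1616.5 s.

1620 s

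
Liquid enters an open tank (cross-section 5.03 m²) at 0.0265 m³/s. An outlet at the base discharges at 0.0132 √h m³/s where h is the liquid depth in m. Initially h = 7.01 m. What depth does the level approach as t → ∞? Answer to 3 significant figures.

Mass balance (ρ constant): A dh/dt = Q_in − 0.0132 √h. At steady state dh/dt = 0:
Q_in = 0.0132 √h_ss ⇒ √h_ss = 0.0265/0.0132 = 2.0076.
h_ss = 2.0076² = 4.0304 m. (Since h₀ = 7.01 m > h_ss, the level will fall toward this value.)

4.03 m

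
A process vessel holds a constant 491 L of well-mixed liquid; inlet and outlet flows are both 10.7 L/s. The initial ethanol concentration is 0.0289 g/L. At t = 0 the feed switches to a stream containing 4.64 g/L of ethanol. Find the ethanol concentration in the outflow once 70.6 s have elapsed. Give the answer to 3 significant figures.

3.65 g/L

Species balance on the tank: V dC/dt = Q(C_in − C).
Time constant τ = V/Q = 491/10.7 = 45.888 s.
Integrating: C(t) = C_in + (C₀ − C_in) e^(−t/τ).
C(70.6) = 4.64 + (0.0289 − 4.64)·e^(−70.6/45.888) = 4.64 + (-4.6111)·0.21470 = 3.6500 g/L.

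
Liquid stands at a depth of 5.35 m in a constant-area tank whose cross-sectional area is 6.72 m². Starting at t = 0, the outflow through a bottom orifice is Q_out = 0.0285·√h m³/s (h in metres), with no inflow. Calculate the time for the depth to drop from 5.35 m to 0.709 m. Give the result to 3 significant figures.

Unsteady balance on liquid volume: A dh/dt = −0.0285 √h.
This is separable: 2 d(√h)/dt = −0.0285/A, so √h = √h₀ − (0.0285/(2A)) t.
t = 2A(√h₀ − √h)/0.0285 = 2·6.72·(√5.35 − √0.709)/0.0285
  = 13.440 × (2.3130 − 0.84202) / 0.0285 = 693.69 s.

694 s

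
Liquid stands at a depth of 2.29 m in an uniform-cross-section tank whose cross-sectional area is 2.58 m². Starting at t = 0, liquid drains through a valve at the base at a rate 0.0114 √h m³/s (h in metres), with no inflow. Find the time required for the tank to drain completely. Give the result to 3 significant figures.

A dh/dt = −Q_out = −0.0114 √h.
Separate and integrate: 2(√h − √h₀) = −(0.0114/A) t.
Set h = 0: 2√h₀ = (0.0114/A) t_empty ⇒ t_empty = 2A√h₀/0.0114.
t_empty = 2·2.58·√2.29/0.0114 = 5.1600·1.5133/0.0114 = 684.96 s.

685 s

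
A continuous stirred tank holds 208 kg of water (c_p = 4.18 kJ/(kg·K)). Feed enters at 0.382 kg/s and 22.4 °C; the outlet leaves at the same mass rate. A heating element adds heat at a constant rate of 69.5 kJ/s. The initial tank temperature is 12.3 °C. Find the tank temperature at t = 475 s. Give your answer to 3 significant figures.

43.5 °C

M c_p dT/dt = ṁ c_p (T_in − T) + Q̇.
Rearrange: dT/dt = (T_ss − T)/τ with τ = M/ṁ = 544.50 s and T_ss = T_in + Q̇/(ṁ c_p) = 65.926 °C.
Solution: T(t) = T_ss + (T₀ − T_ss) e^(−t/τ).
T(475) = 65.926 + (-53.626)·e^(−475/544.50) = 65.926 + (-53.626)·0.41797 = 43.512 °C.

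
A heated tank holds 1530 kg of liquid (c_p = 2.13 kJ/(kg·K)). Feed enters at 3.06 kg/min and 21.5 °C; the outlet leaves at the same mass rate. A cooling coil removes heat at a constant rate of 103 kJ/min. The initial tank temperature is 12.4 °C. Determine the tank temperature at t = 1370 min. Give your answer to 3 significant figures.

M c_p dT/dt = ṁ c_p (T_in − T) − Q̇.
τ = M/ṁ = 500.00 min; T_ss = T_in − Q̇/(ṁ c_p) = 21.5 − 103/(3.06·2.13) = 5.6971 °C.
Integrating: T(t) = T_ss + (T₀ − T_ss) e^(−t/τ).
T(1370) = 5.6971 + (6.7029)·e^(−1370/500.00) = 5.6971 + (6.7029)·0.064570 = 6.1299 °C.

6.13 °C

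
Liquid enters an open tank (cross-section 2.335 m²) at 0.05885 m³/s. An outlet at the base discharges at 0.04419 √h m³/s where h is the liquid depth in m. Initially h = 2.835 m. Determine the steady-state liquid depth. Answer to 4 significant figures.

1.774 m

Volume balance on the tank: A dh/dt = Q_in − 0.04419 √h. At steady state dh/dt = 0:
Q_in = 0.04419 √h_ss ⇒ √h_ss = 0.05885/0.04419 = 1.33175.
h_ss = 1.33175² = 1.77356 m. (Since h₀ = 2.835 m > h_ss, the level will fall toward this value.)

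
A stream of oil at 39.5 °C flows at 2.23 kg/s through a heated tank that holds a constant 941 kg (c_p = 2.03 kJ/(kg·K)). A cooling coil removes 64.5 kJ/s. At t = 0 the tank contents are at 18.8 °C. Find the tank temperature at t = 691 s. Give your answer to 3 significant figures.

Energy balance: M c_p dT/dt = ṁ c_p (T_in − T) − 64.5.
τ = M/ṁ = 421.97 s; T_ss = T_in − Q̇/(ṁ c_p) = 39.5 − 64.5/(2.23·2.03) = 25.252 °C.
T approaches T_ss exponentially: T(t) = T_ss + (T₀ − T_ss) e^(−t/τ).
T(691) = 25.252 + (-6.4518)·e^(−691/421.97) = 25.252 + (-6.4518)·0.19446 = 23.997 °C.

24.0 °C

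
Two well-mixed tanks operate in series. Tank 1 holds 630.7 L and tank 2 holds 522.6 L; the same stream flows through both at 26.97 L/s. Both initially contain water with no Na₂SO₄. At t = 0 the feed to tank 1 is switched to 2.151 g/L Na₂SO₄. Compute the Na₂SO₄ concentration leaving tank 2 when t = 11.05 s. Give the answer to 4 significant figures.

Each tank obeys Vᵢ dCᵢ/dt = Q(Cᵢ₋₁ − Cᵢ), so τᵢ = Vᵢ/Q.
τ₁ = 630.7/26.97 = 23.3852 s; τ₂ = 522.6/26.97 = 19.3771 s.
Tank 1: C₁ = C_in(1 − e^(−t/τ₁)). Tank 2 (τ₁ ≠ τ₂): C₂ = C_in[1 − (τ₁ e^(−t/τ₁) − τ₂ e^(−t/τ₂))/(τ₁ − τ₂)].
At t = 11.05: e^(−t/τ₁) = 0.623429, e^(−t/τ₂) = 0.565378.
C₂ = 2.151·[1 − (23.3852·0.623429 − 19.3771·0.565378)/(4.00816)] = 2.151·0.0959266 = 0.206338 g/L.

0.2063 g/L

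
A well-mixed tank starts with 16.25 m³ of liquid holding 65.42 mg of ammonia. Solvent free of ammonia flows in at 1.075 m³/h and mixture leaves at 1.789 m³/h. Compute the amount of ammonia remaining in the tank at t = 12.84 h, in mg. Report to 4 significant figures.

8.166 mg

Let m(t) be the amount of ammonia. Volume: V(t) = V₀ + (Q_in − Q_out) t = 16.25 − 0.714000 t; V(12.84) = 7.08224 m³.
Solute balance: dm/dt = 0 − Q_out C = −Q_out m/V(t).
dm/m = −Q_out dt/(V₀ − 0.714000 t); integrating gives ln(m/m₀) = −(Q_out/(Q_in−Q_out)) ln(V/V₀).
m = m₀ (V₀/V)^(Q_out/(Q_in−Q_out)) = 65.42 × (16.25/7.08224)^(-2.50560) = 8.16551 mg.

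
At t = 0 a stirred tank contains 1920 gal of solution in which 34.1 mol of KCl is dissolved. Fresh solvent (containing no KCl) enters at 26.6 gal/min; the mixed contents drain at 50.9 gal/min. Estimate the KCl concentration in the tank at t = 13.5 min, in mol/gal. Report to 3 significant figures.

0.0145 mol/gal

Total volume: dV/dt = Q_in − Q_out = -24.300 gal/min, so V(t) = 1920 − 24.300 t and V(13.5) = 1592.0 gal.
No KCl enters, so dm/dt = −Q_out · (m/V).
Separate: dm/m = −Q_out dt/V(t) ⇒ ln(m/m₀) = −(Q_out/(Q_in−Q_out)) ln(V/V₀).
m = m₀ (V₀/V)^(Q_out/(Q_in−Q_out)) = 34.1 × (1920/1592.0)^(-2.0947) = 23.031 mol.
C = m/V = 23.031/1592.0 = 0.014467 mol/gal.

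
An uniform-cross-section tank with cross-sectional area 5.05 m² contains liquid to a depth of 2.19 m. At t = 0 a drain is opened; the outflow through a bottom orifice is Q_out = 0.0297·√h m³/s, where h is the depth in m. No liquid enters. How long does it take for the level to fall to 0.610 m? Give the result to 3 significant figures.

238 s

Unsteady balance on liquid volume: A dh/dt = −0.0297 √h.
Separate and integrate: 2(√h − √h₀) = −(0.0297/A) t.
t = 2A(√h₀ − √h)/0.0297 = 2·5.05·(√2.19 − √0.610)/0.0297
  = 10.100 × (1.4799 − 0.78102) / 0.0297 = 237.65 s.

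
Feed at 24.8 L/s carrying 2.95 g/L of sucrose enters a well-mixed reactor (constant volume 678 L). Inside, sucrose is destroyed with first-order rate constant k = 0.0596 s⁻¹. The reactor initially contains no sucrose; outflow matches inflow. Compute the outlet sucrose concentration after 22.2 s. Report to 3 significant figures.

Species balance: V dC/dt = Q C_in − Q C − k V C.
dC/dt = (Q/V) C_in − (Q/V + k) C; effective rate a = Q/V + k = 0.036578 + 0.0596 = 0.096178 s⁻¹.
C_ss = Q C_in/(Q + kV) = 1.1219 g/L; C(t) = C_ss + (C₀ − C_ss) e^(−a t).
C(22.2) = 1.1219 + (-1.1219)·e^(−0.096178·22.2) = 1.1219 + (-1.1219)·0.11823 = 0.98929 g/L.

0.989 g/L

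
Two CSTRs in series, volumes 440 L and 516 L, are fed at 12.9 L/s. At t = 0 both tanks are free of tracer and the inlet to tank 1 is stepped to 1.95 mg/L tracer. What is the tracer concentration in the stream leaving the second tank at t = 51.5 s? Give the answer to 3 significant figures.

Time constants: τᵢ = Vᵢ/Q for each well-mixed tank.
τ₁ = 440/12.9 = 34.109 s; τ₂ = 516/12.9 = 40.000 s.
Solving the cascade with C₁(0)=C₂(0)=0 gives C₂(t) = C_in[1 − (τ₁ e^(−t/τ₁) − τ₂ e^(−t/τ₂))/(τ₁ − τ₂)].
At t = 51.5: e^(−t/τ₁) = 0.22094, e^(−t/τ₂) = 0.27596.
C₂ = 1.95·[1 − (34.109·0.22094 − 40.000·0.27596)/(-5.8915)] = 1.95·0.40548 = 0.79068 mg/L.

0.791 mg/L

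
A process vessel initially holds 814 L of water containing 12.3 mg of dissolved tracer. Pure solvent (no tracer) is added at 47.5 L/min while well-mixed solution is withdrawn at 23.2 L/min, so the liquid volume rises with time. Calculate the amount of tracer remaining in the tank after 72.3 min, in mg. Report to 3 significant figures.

4.10 mg

Let m(t) be the amount of tracer. Volume: V(t) = V₀ + (Q_in − Q_out) t = 814 + 24.300 t; V(72.3) = 2570.9 L.
No tracer enters, so dm/dt = −Q_out · (m/V).
Separate: dm/m = −Q_out dt/V(t) ⇒ ln(m/m₀) = −(Q_out/(Q_in−Q_out)) ln(V/V₀).
m = m₀ (V₀/V)^(Q_out/(Q_in−Q_out)) = 12.3 × (814/2570.9)^(0.95473) = 4.1026 mg.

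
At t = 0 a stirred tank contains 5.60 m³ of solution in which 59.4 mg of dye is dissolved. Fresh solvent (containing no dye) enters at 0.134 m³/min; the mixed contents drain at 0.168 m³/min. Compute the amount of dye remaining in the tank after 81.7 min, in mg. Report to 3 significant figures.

2.01 mg

Let m(t) be the amount of dye. Volume: V(t) = V₀ + (Q_in − Q_out) t = 5.60 − 0.034000 t; V(81.7) = 2.8222 m³.
Solute balance: dm/dt = 0 − Q_out C = −Q_out m/V(t).
Separate: dm/m = −Q_out dt/V(t) ⇒ ln(m/m₀) = −(Q_out/(Q_in−Q_out)) ln(V/V₀).
m = m₀ (V₀/V)^(Q_out/(Q_in−Q_out)) = 59.4 × (5.60/2.8222)^(-4.9412) = 2.0104 mg.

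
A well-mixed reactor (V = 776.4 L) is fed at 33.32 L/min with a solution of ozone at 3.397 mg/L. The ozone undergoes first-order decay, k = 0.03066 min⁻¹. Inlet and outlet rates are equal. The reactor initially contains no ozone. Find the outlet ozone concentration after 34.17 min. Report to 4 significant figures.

Accumulation = in − out − consumed: V dC/dt = Q C_in − Q C − k V C.
This is linear with rate a = Q/V + k = 0.0735760 min⁻¹.
C_ss = Q C_in/(Q + kV) = 1.98143 mg/L; C(t) = C_ss + (C₀ − C_ss) e^(−a t).
C(34.17) = 1.98143 + (-1.98143)·e^(−0.0735760·34.17) = 1.98143 + (-1.98143)·0.0809363 = 1.82106 mg/L.

1.821 mg/L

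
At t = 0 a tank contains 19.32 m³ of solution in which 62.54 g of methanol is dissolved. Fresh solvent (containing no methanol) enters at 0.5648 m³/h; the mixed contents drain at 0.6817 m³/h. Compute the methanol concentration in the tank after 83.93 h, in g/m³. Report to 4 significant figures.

0.1053 g/m³

Let m(t) be the amount of methanol. Volume: V(t) = V₀ + (Q_in − Q_out) t = 19.32 − 0.116900 t; V(83.93) = 9.50858 m³.
Species balance (pure solvent in): dm/dt = −Q_out · m/V(t).
dm/m = −Q_out dt/(V₀ − 0.116900 t); integrating gives ln(m/m₀) = −(Q_out/(Q_in−Q_out)) ln(V/V₀).
m = m₀ (V₀/V)^(Q_out/(Q_in−Q_out)) = 62.54 × (19.32/9.50858)^(-5.83148) = 1.00160 g.
C = m/V = 1.00160/9.50858 = 0.105337 g/m³.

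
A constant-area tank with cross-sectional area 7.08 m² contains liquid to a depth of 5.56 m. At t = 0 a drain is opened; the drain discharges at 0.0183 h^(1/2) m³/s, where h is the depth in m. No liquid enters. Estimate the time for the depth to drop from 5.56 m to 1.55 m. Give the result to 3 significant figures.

A dh/dt = −Q_out = −0.0183 √h.
This is separable: 2 d(√h)/dt = −0.0183/A, so √h = √h₀ − (0.0183/(2A)) t.
t = 2A(√h₀ − √h)/0.0183 = 2·7.08·(√5.56 − √1.55)/0.0183
  = 14.160 × (2.3580 − 1.2450) / 0.0183 = 861.19 s.

861 s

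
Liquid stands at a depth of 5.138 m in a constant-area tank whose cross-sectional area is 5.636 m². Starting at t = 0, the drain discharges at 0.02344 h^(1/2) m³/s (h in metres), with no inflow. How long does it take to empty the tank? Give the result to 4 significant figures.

Mass balance (ρ constant): A dh/dt = −0.02344 √h.
This is separable: 2 d(√h)/dt = −0.02344/A, so √h = √h₀ − (0.02344/(2A)) t.
Tank is empty when √h = 0: t_empty = 2A√h₀/0.02344.
t_empty = 2·5.636·√5.138/0.02344 = 11.2720·2.26672/0.02344 = 1090.03 s.

1090 s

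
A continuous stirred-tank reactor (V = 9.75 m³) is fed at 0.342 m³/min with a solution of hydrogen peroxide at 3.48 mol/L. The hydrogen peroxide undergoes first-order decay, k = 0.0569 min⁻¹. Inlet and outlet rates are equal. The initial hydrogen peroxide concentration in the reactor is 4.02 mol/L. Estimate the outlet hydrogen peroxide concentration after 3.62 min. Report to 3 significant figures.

Accumulation = in − out − consumed: V dC/dt = Q C_in − Q C − k V C.
This is linear with rate a = Q/V + k = 0.091977 min⁻¹.
C_ss = Q C_in/(Q + kV) = 1.3272 mol/L; C(t) = C_ss + (C₀ − C_ss) e^(−a t).
C(3.62) = 1.3272 + (2.6928)·e^(−0.091977·3.62) = 1.3272 + (2.6928)·0.71680 = 3.2574 mol/L.

3.26 mol/L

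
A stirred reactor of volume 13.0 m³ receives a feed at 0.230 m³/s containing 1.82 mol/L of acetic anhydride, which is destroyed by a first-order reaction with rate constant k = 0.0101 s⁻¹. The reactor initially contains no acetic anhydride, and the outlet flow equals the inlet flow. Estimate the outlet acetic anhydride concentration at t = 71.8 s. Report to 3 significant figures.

Accumulation = in − out − consumed: V dC/dt = Q C_in − Q C − k V C.
This is linear with rate a = Q/V + k = 0.027792 s⁻¹.
C_ss = Q C_in/(Q + kV) = 1.1586 mol/L; C(t) = C_ss + (C₀ − C_ss) e^(−a t).
C(71.8) = 1.1586 + (-1.1586)·e^(−0.027792·71.8) = 1.1586 + (-1.1586)·0.13595 = 1.0011 mol/L.

1.00 mol/L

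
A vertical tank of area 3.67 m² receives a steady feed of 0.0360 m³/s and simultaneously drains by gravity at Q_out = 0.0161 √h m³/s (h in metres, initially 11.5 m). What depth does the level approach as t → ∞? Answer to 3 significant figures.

5.00 m

Level balance: A dh/dt = 0.0360 − 0.0161 √h. Setting dh/dt = 0:
Q_in = 0.0161 √h_ss ⇒ √h_ss = 0.0360/0.0161 = 2.2360.
h_ss = 2.2360² = 4.9998 m. (Since h₀ = 11.5 m > h_ss, the level will fall toward this value.)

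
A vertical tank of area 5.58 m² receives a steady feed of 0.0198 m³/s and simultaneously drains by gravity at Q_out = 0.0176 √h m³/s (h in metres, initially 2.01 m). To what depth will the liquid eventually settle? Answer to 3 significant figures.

1.27 m

Accumulation of liquid (constant cross-section A): A dh/dt = Q_in − 0.0176 √h. At steady state dh/dt = 0:
Q_in = 0.0176 √h_ss ⇒ √h_ss = 0.0198/0.0176 = 1.1250.
h_ss = 1.1250² = 1.2656 m. (Since h₀ = 2.01 m > h_ss, the level will fall toward this value.)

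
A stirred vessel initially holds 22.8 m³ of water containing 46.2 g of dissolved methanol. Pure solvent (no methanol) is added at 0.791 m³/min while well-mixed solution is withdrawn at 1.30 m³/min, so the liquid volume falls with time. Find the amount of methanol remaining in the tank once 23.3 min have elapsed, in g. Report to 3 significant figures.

7.08 g

Let m(t) be the amount of methanol. Volume: V(t) = V₀ + (Q_in − Q_out) t = 22.8 − 0.50900 t; V(23.3) = 10.940 m³.
Solute balance: dm/dt = 0 − Q_out C = −Q_out m/V(t).
dm/m = −Q_out dt/(V₀ − 0.50900 t); integrating gives ln(m/m₀) = −(Q_out/(Q_in−Q_out)) ln(V/V₀).
m = m₀ (V₀/V)^(Q_out/(Q_in−Q_out)) = 46.2 × (22.8/10.940)^(-2.5540) = 7.0819 g.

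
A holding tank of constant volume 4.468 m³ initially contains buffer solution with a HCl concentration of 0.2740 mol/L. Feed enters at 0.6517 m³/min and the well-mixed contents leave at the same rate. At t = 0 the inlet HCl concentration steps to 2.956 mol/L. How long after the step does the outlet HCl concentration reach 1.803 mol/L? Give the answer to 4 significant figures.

5.788 min

Species balance: V dC/dt = Q(C_in − C) ⇒ τ = V/Q = 6.85592 min.
C(t) = C_in + (C₀ − C_in) e^(−t/τ). Set C = 1.803 and solve for t:
e^(−t/τ) = (C − C_in)/(C₀ − C_in) = (1.803 − 2.956)/(0.2740 − 2.956) = 0.429903
t = −τ ln(…) = 6.85592 × 0.844196 = 5.78773 min.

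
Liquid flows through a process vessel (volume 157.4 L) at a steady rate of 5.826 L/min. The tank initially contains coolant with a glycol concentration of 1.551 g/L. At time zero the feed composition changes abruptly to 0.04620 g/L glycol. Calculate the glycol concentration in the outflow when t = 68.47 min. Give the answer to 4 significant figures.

Mass balance on the solute (V constant): V dC/dt = Q(C_in − C).
Time constant τ = V/Q = 157.4/5.826 = 27.0168 min.
C approaches C_in exponentially: C(t) = C_in + (C₀ − C_in) e^(−t/τ).
C(68.47) = 0.04620 + (1.551 − 0.04620)·e^(−68.47/27.0168) = 0.04620 + (1.50480)·0.0793135 = 0.165551 g/L.

0.1656 g/L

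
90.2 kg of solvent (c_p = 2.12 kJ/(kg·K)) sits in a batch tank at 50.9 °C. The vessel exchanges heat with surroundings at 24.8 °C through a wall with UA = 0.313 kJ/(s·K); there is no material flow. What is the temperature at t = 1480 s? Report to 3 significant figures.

Lumped-capacitance energy balance: M c_p dT/dt = UA(T_amb − T).
dT/dt = (T_ss − T)/τ with T_ss = T_amb = 24.800 °C, τ = M c_p/UA = 90.2·2.12/0.313 = 610.94 s.
T approaches T_ss exponentially: T(t) = T_ss + (T₀ − T_ss) e^(−t/τ).
T(1480) = 24.800 + (26.100)·0.088700 = 27.115 °C.

27.1 °C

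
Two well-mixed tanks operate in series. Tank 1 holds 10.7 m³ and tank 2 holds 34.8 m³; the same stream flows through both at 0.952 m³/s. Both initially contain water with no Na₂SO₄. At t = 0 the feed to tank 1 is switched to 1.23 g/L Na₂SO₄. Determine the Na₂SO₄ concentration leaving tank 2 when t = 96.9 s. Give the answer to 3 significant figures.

Each tank obeys Vᵢ dCᵢ/dt = Q(Cᵢ₋₁ − Cᵢ), so τᵢ = Vᵢ/Q.
τ₁ = 10.7/0.952 = 11.239 s; τ₂ = 34.8/0.952 = 36.555 s.
Solving the cascade with C₁(0)=C₂(0)=0 gives C₂(t) = C_in[1 − (τ₁ e^(−t/τ₁) − τ₂ e^(−t/τ₂))/(τ₁ − τ₂)].
At t = 96.9: e^(−t/τ₁) = 0.00018021, e^(−t/τ₂) = 0.070593.
C₂ = 1.23·[1 − (11.239·0.00018021 − 36.555·0.070593)/(-25.315)] = 1.23·0.89815 = 1.1047 g/L.

1.10 g/L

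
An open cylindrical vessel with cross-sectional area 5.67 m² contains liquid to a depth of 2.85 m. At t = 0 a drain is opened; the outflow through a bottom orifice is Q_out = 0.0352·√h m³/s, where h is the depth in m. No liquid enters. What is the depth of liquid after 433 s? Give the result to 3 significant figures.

With no inflow, A dh/dt = −0.0352 √h.
∫ h^(−1/2) dh = −(0.0352/A) ∫ dt, giving 2√h = 2√h₀ − (0.0352/A) t.
√h = √2.85 − 0.0352·433/(2·5.67) = 1.6882 − 1.3441 = 0.34414.
h = 0.34414² = 0.11843 m.

0.118 m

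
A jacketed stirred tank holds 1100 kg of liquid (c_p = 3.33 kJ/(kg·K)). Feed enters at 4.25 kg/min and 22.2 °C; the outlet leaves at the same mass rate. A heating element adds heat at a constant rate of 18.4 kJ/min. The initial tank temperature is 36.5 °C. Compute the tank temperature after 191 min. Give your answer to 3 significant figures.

Unsteady energy balance on the tank contents: M c_p dT/dt = ṁ c_p (T_in − T) + 18.4.
τ = M/ṁ = 258.82 min; T_ss = T_in + Q̇/(ṁ c_p) = 22.2 + 18.4/(4.25·3.33) = 23.500 °C.
T approaches T_ss exponentially: T(t) = T_ss + (T₀ − T_ss) e^(−t/τ).
T(191) = 23.500 + (13.000)·e^(−191/258.82) = 23.500 + (13.000)·0.47809 = 29.715 °C.

29.7 °C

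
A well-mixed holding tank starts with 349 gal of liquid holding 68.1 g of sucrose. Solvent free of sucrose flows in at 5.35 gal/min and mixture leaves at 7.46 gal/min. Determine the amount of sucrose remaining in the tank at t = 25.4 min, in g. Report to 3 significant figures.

Total volume: dV/dt = Q_in − Q_out = -2.1100 gal/min, so V(t) = 349 − 2.1100 t and V(25.4) = 295.41 gal.
Solute balance: dm/dt = 0 − Q_out C = −Q_out m/V(t).
dm/m = −Q_out dt/(V₀ − 2.1100 t); integrating gives ln(m/m₀) = −(Q_out/(Q_in−Q_out)) ln(V/V₀).
m = m₀ (V₀/V)^(Q_out/(Q_in−Q_out)) = 68.1 × (349/295.41)^(-3.5355) = 37.770 g.

37.8 g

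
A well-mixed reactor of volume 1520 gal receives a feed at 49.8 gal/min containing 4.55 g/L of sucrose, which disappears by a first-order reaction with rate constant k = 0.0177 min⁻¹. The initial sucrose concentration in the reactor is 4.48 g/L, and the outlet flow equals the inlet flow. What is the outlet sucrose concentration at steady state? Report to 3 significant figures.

2.95 g/L

Species balance: V dC/dt = Q C_in − Q C − k V C.
At steady state: 0 = Q C_in − (Q + kV) C_ss, so C_ss = Q C_in/(Q + kV).
C_ss = 49.8·4.55/(49.8 + 0.0177·1520) = 226.59/76.704 = 2.9541 g/L.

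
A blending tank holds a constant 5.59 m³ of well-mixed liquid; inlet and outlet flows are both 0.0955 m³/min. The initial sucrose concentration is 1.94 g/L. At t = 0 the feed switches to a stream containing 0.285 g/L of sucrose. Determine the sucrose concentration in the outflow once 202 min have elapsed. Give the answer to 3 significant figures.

Accumulation = in − out for the solute gives V dC/dt = Q(C_in − C).
Time constant τ = V/Q = 5.59/0.0955 = 58.534 min.
C approaches C_in exponentially: C(t) = C_in + (C₀ − C_in) e^(−t/τ).
C(202) = 0.285 + (1.94 − 0.285)·e^(−202/58.534) = 0.285 + (1.6550)·0.031714 = 0.33749 g/L.

0.337 g/L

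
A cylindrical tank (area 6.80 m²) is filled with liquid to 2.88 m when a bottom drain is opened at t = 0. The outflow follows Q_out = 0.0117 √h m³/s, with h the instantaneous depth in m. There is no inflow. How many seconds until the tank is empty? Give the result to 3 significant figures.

1970 s

Mass balance (ρ constant): A dh/dt = −0.0117 √h.
This is separable: 2 d(√h)/dt = −0.0117/A, so √h = √h₀ − (0.0117/(2A)) t.
Tank is empty when √h = 0: t_empty = 2A√h₀/0.0117.
t_empty = 2·6.80·√2.88/0.0117 = 13.600·1.6971/0.0117 = 1972.6 s.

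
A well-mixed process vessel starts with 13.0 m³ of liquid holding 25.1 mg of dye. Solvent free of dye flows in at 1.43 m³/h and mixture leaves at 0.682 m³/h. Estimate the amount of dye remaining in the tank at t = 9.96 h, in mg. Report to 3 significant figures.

Let m(t) be the amount of dye. Volume: V(t) = V₀ + (Q_in − Q_out) t = 13.0 + 0.74800 t; V(9.96) = 20.450 m³.
No dye enters, so dm/dt = −Q_out · (m/V).
dm/m = −Q_out dt/(V₀ + 0.74800 t); integrating gives ln(m/m₀) = −(Q_out/(Q_in−Q_out)) ln(V/V₀).
m = m₀ (V₀/V)^(Q_out/(Q_in−Q_out)) = 25.1 × (13.0/20.450)^(0.91176) = 16.607 mg.

16.6 mg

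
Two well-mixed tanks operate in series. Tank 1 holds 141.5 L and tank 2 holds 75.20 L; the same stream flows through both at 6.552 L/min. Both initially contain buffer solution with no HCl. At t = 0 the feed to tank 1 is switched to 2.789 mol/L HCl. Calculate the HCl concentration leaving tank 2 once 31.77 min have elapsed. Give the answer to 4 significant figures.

1.620 mol/L

Time constants: τᵢ = Vᵢ/Q for each well-mixed tank.
τ₁ = 141.5/6.552 = 21.5965 min; τ₂ = 75.20/6.552 = 11.4774 min.
Solving the cascade with C₁(0)=C₂(0)=0 gives C₂(t) = C_in[1 − (τ₁ e^(−t/τ₁) − τ₂ e^(−t/τ₂))/(τ₁ − τ₂)].
At t = 31.77: e^(−t/τ₁) = 0.229679, e^(−t/τ₂) = 0.0627846.
C₂ = 2.789·[1 − (21.5965·0.229679 − 11.4774·0.0627846)/(10.1190)] = 2.789·0.581024 = 1.62048 mol/L.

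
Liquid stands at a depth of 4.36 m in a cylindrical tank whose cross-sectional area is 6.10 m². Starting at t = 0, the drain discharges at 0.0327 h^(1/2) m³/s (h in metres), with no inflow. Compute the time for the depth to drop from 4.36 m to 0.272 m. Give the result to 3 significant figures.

With no inflow, A dh/dt = −0.0327 √h.
Separate and integrate: 2(√h − √h₀) = −(0.0327/A) t.
t = 2A(√h₀ − √h)/0.0327 = 2·6.10·(√4.36 − √0.272)/0.0327
  = 12.200 × (2.0881 − 0.52154) / 0.0327 = 584.45 s.

584 s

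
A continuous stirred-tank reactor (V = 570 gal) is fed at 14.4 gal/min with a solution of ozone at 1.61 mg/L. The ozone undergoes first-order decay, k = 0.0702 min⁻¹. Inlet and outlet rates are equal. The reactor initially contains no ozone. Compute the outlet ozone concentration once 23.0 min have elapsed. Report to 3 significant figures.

0.379 mg/L

Accumulation = in − out − consumed: V dC/dt = Q C_in − Q C − k V C.
This is linear with rate a = Q/V + k = 0.095463 min⁻¹.
C_ss = Q C_in/(Q + kV) = 0.42607 mg/L; C(t) = C_ss + (C₀ − C_ss) e^(−a t).
C(23.0) = 0.42607 + (-0.42607)·e^(−0.095463·23.0) = 0.42607 + (-0.42607)·0.11129 = 0.37865 mg/L.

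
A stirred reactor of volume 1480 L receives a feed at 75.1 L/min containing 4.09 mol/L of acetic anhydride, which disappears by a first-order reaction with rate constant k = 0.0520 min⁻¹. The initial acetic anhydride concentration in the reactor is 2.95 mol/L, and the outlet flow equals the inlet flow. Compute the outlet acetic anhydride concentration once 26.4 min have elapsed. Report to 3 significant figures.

Accumulation = in − out − consumed: V dC/dt = Q C_in − Q C − k V C.
dC/dt = (Q/V) C_in − (Q/V + k) C; effective rate a = Q/V + k = 0.050743 + 0.0520 = 0.10274 min⁻¹.
C_ss = Q C_in/(Q + kV) = 2.0200 mol/L; C(t) = C_ss + (C₀ − C_ss) e^(−a t).
C(26.4) = 2.0200 + (0.93001)·e^(−0.10274·26.4) = 2.0200 + (0.93001)·0.066376 = 2.0817 mol/L.

2.08 mol/L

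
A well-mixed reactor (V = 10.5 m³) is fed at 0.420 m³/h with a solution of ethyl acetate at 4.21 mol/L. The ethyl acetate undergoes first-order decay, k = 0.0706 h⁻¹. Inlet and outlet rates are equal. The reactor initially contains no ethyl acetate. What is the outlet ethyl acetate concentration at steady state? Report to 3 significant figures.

1.52 mol/L

Species balance: V dC/dt = Q C_in − Q C − k V C.
Steady state (dC/dt = 0): C_ss = Q C_in/(Q + kV) = C_in/(1 + kV/Q).
C_ss = 0.420·4.21/(0.420 + 0.0706·10.5) = 1.7682/1.1613 = 1.5226 mol/L.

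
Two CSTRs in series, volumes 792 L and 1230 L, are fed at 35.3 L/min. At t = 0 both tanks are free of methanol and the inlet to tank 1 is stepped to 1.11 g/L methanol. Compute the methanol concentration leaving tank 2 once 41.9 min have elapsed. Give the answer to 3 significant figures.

0.484 g/L

Species balance on tank i: dCᵢ/dt = (Cᵢ₋₁ − Cᵢ)/τᵢ with τᵢ = Vᵢ/Q.
τ₁ = 792/35.3 = 22.436 min; τ₂ = 1230/35.3 = 34.844 min.
Tank 1: C₁ = C_in(1 − e^(−t/τ₁)). Tank 2 (τ₁ ≠ τ₂): C₂ = C_in[1 − (τ₁ e^(−t/τ₁) − τ₂ e^(−t/τ₂))/(τ₁ − τ₂)].
At t = 41.9: e^(−t/τ₁) = 0.15451, e^(−t/τ₂) = 0.30044.
C₂ = 1.11·[1 − (22.436·0.15451 − 34.844·0.30044)/(-12.408)] = 1.11·0.43567 = 0.48360 g/L.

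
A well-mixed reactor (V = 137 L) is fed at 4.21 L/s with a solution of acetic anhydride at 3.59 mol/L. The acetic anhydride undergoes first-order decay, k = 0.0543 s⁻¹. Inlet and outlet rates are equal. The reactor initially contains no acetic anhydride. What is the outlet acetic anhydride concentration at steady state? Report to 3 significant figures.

Accumulation = in − out − consumed: V dC/dt = Q C_in − Q C − k V C.
At steady state: 0 = Q C_in − (Q + kV) C_ss, so C_ss = Q C_in/(Q + kV).
C_ss = 4.21·3.59/(4.21 + 0.0543·137) = 15.114/11.649 = 1.2974 mol/L.

1.30 mol/L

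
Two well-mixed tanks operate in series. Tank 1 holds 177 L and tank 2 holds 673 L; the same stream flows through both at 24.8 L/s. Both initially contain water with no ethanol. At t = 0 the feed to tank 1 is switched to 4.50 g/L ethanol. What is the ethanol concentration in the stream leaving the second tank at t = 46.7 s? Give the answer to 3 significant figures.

Time constants: τᵢ = Vᵢ/Q for each well-mixed tank.
τ₁ = 177/24.8 = 7.1371 s; τ₂ = 673/24.8 = 27.137 s.
Tank 1: C₁ = C_in(1 − e^(−t/τ₁)). Tank 2 (τ₁ ≠ τ₂): C₂ = C_in[1 − (τ₁ e^(−t/τ₁) − τ₂ e^(−t/τ₂))/(τ₁ − τ₂)].
At t = 46.7: e^(−t/τ₁) = 0.0014398, e^(−t/τ₂) = 0.17891.
C₂ = 4.50·[1 − (7.1371·0.0014398 − 27.137·0.17891)/(-20.000)] = 4.50·0.75776 = 3.4099 g/L.

3.41 g/L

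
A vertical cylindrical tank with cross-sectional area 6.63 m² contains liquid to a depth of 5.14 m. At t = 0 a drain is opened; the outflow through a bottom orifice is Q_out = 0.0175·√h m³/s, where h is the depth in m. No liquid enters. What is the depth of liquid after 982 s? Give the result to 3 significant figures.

A dh/dt = −Q_out = −0.0175 √h.
∫ h^(−1/2) dh = −(0.0175/A) ∫ dt, giving 2√h = 2√h₀ − (0.0175/A) t.
√h = √5.14 − 0.0175·982/(2·6.63) = 2.2672 − 1.2960 = 0.97115.
h = 0.97115² = 0.94314 m.

0.943 m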